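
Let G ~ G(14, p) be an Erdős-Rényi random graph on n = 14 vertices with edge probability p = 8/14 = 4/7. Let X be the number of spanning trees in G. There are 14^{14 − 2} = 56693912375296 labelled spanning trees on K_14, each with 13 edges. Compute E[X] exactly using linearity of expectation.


K_14 has 14^{14 − 2} = 56693912375296 labelled spanning trees.
For each such spanning tree H, let X_H = 1 if all 13 edges of H are present in G. Then P[X_H = 1] = p^{13} = (4/7)^{13} = 67108864/96889010407.
By linearity of expectation: E[X] = Σ_H E[X_H] = 56693912375296 · p^{13} = 56693912375296 · 67108864/96889010407 = 274877906944/7.
Numerically: E[X] ≈ 3.92683e+10.

E[X] = 56693912375296 · (4/7)^{13} = 274877906944/7 ≈ 3.92683e+10.


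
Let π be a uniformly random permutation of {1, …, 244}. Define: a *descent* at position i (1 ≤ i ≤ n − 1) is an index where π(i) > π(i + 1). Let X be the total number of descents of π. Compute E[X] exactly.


Write X = Σ X_I over i = 1, …, 243, with X_I the indicator of one descent.
There are 243 indicators.
For each fixed i, the pair (π(i), π(i+1)) is a uniformly random ordered pair of distinct values from {1, …, 244}; by symmetry P[π(i) > π(i+1)] = 1/2.
By linearity: E[X] = 243 · (1/2) = (244 − 1) · (1/2) = 243/2 ≈ 121.50000.

E[X] = 243/2 = 121.50000.


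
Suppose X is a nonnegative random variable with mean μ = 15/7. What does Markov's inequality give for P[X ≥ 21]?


μ = E[X] = 15/7, a = 21.
Markov: P[X ≥ 21] ≤ μ/a = (15/7)/21 = 5/49.
Numerically: ≈ 0.1020.
(Since a = 21 > μ = 2.1429, the bound 5/49 is < 1 and informative.)

P[X ≥ 21] ≤ 5/49 ≈ 0.1020.


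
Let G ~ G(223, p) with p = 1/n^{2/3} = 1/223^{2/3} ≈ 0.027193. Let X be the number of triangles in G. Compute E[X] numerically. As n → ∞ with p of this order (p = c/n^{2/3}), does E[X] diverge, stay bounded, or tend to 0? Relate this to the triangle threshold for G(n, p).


Number of potential triangles: C(223, 3) = 1823471.
Each occurs with probability p³ ≈ (0.027193)³ ≈ 2.0108991e-05.
By linearity: E[X] = C(223, 3)·p³ ≈ 1823471 · 2.0108991e-05 ≈ 36.66816.
Since α = 2/3 < 1, p = c/n^{2/3} ≫ 1/n is above the triangle threshold p ~ 1/n. Asymptotically E[X] ~ (c³/6)·n^{3(1−α)} = (1³/6)·n^{1} → ∞; triangles are abundant w.h.p.

E[X] ≈ 36.66816; in regime p = Θ(1/n^{2/3}) E[X] diverges (above the triangle threshold p ~ 1/n).


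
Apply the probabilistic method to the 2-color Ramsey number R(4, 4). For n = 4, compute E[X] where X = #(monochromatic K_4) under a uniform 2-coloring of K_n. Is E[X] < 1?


E[X] = C(4, 4) · 2^{1 − 6} = 1 · 2^{−5} = 1/32.
As a reduced fraction: E[X] = 1/32 ≈ 0.031.
Is E[X] < 1? YES.
Since E[X] < 1, there exists a 2-coloring of K_{4} with no monochromatic K_4; hence R(4, 4) > 4.

E[X] = 1/32 ≈ 0.031; E[X] < 1, so R(4, 4) > 4.


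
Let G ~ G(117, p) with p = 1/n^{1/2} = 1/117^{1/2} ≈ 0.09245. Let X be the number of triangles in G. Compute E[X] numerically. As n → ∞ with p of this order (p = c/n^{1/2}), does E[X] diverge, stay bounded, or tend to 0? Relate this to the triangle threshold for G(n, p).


Number of potential triangles: C(117, 3) = 260130.
Each occurs with probability p³ ≈ (0.09245)³ ≈ 7.90171220e-04.
By linearity: E[X] = C(117, 3)·p³ ≈ 260130 · 7.90171220e-04 ≈ 205.547239.
Since α = 1/2 < 1, p = c/n^{1/2} ≫ 1/n is above the triangle threshold p ~ 1/n. Asymptotically E[X] ~ (c³/6)·n^{3(1−α)} = (1³/6)·n^{1.5} → ∞; triangles are abundant w.h.p.

E[X] ≈ 205.547239; in regime p = Θ(1/n^{1/2}) E[X] diverges (above the triangle threshold p ~ 1/n).


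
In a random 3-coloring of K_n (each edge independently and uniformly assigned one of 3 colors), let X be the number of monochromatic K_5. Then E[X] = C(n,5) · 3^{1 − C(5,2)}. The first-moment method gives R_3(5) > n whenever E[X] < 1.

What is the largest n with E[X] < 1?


We need C(n, 5) · 3^{1 − 10} < 1, i.e. C(n, 5) < 3^{10 − 1} = 19683.
Check values of n near the boundary:
  n = 17: C(17, 5) = 6188; 6188 < 19683? YES
  n = 18: C(18, 5) = 8568; 8568 < 19683? YES
  n = 19: C(19, 5) = 11628; 11628 < 19683? YES
  n = 20: C(20, 5) = 15504; 15504 < 19683? YES
  n = 21: C(21, 5) = 20349; 20349 < 19683? NO
The largest n with C(n, 5) < 19683 is n = 20 (where E[X] = 5168/6561 ≈ 0.7877). Hence R_3(5) > 20, i.e. R_3(5) ≥ 21.

Largest n = 20; hence R_3(5) > 20.


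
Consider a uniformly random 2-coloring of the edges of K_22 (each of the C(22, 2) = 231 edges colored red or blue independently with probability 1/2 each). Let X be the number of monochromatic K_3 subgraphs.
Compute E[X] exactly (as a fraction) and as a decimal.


Let X = Σ_S X_S over the C(22, 3) = 1540 subsets S of size 3, where X_S = 1 if the K_3 on S is monochromatic.
For a fixed S, the K_3 on S has C(3, 2) = 3 edges. P[all 3 edges red] = (1/2)^3, and likewise for blue, so P[monochromatic] = 2·(1/2)^3 = 2^{1 − 3} = 1/4.
By linearity of expectation: E[X] = C(22, 3) · 2^{1 − 3} = 1540 · 1/4 = 385.
Numerically: E[X] ≈ 385.00000.

E[X] = C(22,3)·2^(1−C(3,2)) = 385 ≈ 385.00000.


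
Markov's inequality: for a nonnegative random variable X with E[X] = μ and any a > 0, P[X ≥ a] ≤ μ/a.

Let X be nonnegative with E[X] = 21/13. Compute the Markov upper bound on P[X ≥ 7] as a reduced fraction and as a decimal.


μ = E[X] = 21/13, a = 7.
Markov: P[X ≥ 7] ≤ μ/a = (21/13)/7 = 3/13.
Numerically: ≈ 0.23077.
(Since a = 7 > μ = 1.61538, the bound 3/13 is < 1 and informative.)

P[X ≥ 7] ≤ 3/13 ≈ 0.23077.


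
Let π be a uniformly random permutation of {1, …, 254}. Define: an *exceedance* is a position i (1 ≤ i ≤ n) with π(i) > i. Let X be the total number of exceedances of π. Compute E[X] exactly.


Write X = Σ_{i=1}^{254} X_i, where X_i = 1_{π(i) > i}.
For each fixed i, π(i) is uniform over {1, …, 254} (marginal of a uniform permutation), so P[π(i) > i] = (n − i)/n. Summing: Σ_{i=1}^{254} (n − i)/n = (0 + 1 + … + 253)/254 = 254(254 − 1)/(2·254) = (254 − 1)/2.
Hence E[X] = Σ_{i=1}^{254} (254 − i)/254 = 253/2 ≈ 126.500000.

E[X] = 253/2 = 126.500000.


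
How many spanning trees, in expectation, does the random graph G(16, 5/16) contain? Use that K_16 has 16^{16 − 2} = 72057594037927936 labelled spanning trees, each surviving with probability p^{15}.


K_16 has 16^{16 − 2} = 72057594037927936 labelled spanning trees.
For each such spanning tree H, let X_H = 1 if all 15 edges of H are present in G. Then P[X_H = 1] = p^{15} = (5/16)^{15} = 30517578125/1152921504606846976.
Summing the indicators: E[X] = Σ_H E[X_H] = 72057594037927936 · p^{15} = 72057594037927936 · 30517578125/1152921504606846976 = 30517578125/16.
Numerically: E[X] ≈ 1.907e+09.

E[X] = 72057594037927936 · (5/16)^{15} = 30517578125/16 ≈ 1.907e+09.


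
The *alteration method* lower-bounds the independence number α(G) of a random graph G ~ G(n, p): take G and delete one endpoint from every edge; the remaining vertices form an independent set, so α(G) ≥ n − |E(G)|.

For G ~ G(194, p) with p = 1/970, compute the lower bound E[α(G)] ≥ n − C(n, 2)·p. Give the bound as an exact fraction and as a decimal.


E[|E(G)|] = C(194, 2)·p = 18721 · (1/970) = 193/10.
E[α(G)] ≥ n − E[|E(G)|] = 194 − 193/10 = 1747/10.
Numerically: ≈ 174.700.
(This is only a lower bound; the true E[α(G)] may be larger.)

E[α(G)] ≥ 1747/10 ≈ 174.700.


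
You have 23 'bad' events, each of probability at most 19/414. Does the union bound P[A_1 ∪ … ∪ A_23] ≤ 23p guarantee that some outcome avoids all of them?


Union bound: P[∪_{i=1}^{23} A_i] ≤ Σ_i P[A_i] ≤ 23·p = 23·(19/414) = 19/18.
Numerically: 19/18 ≈ 1.056.
Is 19/18 < 1? NO.
Since the bound 19/18 is ≥ 1, the union bound is uninformative here; it does NOT by itself certify existence.

23·p = 19/18 ≈ 1.056; existence NOT certified by the union bound.


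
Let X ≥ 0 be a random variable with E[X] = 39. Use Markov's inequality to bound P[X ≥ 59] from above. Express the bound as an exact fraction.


μ = E[X] = 39, a = 59.
Markov: P[X ≥ 59] ≤ μ/a = (39)/59 = 39/59.
Numerically: ≈ 0.661017.
(Since a = 59 > μ = 39.000000, the bound 39/59 is < 1 and informative.)

P[X ≥ 59] ≤ 39/59 ≈ 0.661017.


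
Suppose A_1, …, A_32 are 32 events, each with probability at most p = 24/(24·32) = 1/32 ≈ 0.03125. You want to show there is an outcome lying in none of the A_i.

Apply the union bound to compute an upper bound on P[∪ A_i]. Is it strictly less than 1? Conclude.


Union bound: P[∪_{i=1}^{32} A_i] ≤ Σ_i P[A_i] ≤ 32·p = 32·(1/32) = 1.
Numerically: 1 ≈ 1.00000.
Is 1 < 1? NO.
Since the bound 1 is ≥ 1, the union bound is uninformative here; it does NOT by itself certify existence.

32·p = 1 ≈ 1.00000; existence NOT certified by the union bound.


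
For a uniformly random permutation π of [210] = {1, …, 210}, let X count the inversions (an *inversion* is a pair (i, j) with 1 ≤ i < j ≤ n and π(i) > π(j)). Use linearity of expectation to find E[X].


Write X = Σ X_I over the C(210, 2) = 21945 pairs i < j, with X_I the indicator of one inversion.
There are 21945 indicators.
For each fixed pair i < j, the values π(i) and π(j) are two distinct elements of {1, …, 210} in uniformly random order; by symmetry P[π(i) > π(j)] = 1/2.
By linearity: E[X] = 21945 · (1/2) = C(210, 2) · (1/2) = 21945/2 = 21945/2 ≈ 10972.5000.

E[X] = 21945/2 = 10972.5000.


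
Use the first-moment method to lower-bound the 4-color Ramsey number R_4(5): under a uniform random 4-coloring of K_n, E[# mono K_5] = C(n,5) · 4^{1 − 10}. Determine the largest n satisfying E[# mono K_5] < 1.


We need C(n, 5) · 4^{1 − 10} < 1, i.e. C(n, 5) < 4^{10 − 1} = 262144.
Check values of n near the boundary:
  n = 32: C(32, 5) = 201376; 201376 < 262144? YES
  n = 33: C(33, 5) = 237336; 237336 < 262144? YES
  n = 34: C(34, 5) = 278256; 278256 < 262144? NO
The largest n with C(n, 5) < 262144 is n = 33 (where E[X] = 29667/32768 ≈ 0.90536). Hence R_4(5) > 33, i.e. R_4(5) ≥ 34.

Largest n = 33; hence R_4(5) > 33.


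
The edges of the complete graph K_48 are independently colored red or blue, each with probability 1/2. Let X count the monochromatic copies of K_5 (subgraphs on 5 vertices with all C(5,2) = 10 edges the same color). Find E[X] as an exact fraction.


Let X = Σ_S X_S over the C(48, 5) = 1712304 subsets S of size 5, where X_S = 1 if the K_5 on S is monochromatic.
For a fixed S, the K_5 on S has C(5, 2) = 10 edges. P[all 10 edges red] = (1/2)^10, and likewise for blue, so P[monochromatic] = 2·(1/2)^10 = 2^{1 − 10} = 1/512.
Summing: E[X] = C(48, 5) · 2^{1 − 10} = 1712304 · 1/512 = 107019/32.
Numerically: E[X] ≈ 3344.3438.

E[X] = C(48,5)·2^(1−C(5,2)) = 107019/32 ≈ 3344.3438.


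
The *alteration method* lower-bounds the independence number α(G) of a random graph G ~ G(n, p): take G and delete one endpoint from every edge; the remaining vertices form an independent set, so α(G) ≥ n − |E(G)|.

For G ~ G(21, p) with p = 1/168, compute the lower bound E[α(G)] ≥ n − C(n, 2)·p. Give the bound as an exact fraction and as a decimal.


E[|E(G)|] = C(21, 2)·p = 210 · (1/168) = 5/4.
E[α(G)] ≥ n − E[|E(G)|] = 21 − 5/4 = 79/4.
Numerically: ≈ 19.750000.
(This is only a lower bound; the true E[α(G)] may be larger.)

E[α(G)] ≥ 79/4 ≈ 19.750000.


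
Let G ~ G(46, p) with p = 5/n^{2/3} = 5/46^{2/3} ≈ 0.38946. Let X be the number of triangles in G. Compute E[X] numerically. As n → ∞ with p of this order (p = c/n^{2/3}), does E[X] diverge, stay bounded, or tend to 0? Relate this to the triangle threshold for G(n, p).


Number of potential triangles: C(46, 3) = 15180.
Each occurs with probability p³ ≈ (0.38946)³ ≈ 5.9073724e-02.
By linearity: E[X] = C(46, 3)·p³ ≈ 15180 · 5.9073724e-02 ≈ 896.73913.
Since α = 2/3 < 1, p = c/n^{2/3} ≫ 1/n is above the triangle threshold p ~ 1/n. Asymptotically E[X] ~ (c³/6)·n^{3(1−α)} = (5³/6)·n^{1} → ∞; triangles are abundant w.h.p.

E[X] ≈ 896.73913; in regime p = Θ(1/n^{2/3}) E[X] diverges (above the triangle threshold p ~ 1/n).


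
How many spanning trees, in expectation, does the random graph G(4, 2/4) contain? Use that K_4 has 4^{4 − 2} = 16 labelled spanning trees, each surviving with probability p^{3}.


K_4 has 4^{4 − 2} = 16 labelled spanning trees.
For each such spanning tree H, let X_H = 1 if all 3 edges of H are present in G. Then P[X_H = 1] = p^{3} = (1/2)^{3} = 1/8.
By linearity: E[X] = Σ_H E[X_H] = 16 · p^{3} = 16 · 1/8 = 2.
Numerically: E[X] ≈ 2.

E[X] = 16 · (1/2)^{3} = 2 ≈ 2.


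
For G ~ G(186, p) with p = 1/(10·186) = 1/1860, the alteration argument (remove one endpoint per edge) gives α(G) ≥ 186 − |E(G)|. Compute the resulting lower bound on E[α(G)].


E[|E(G)|] = C(186, 2)·p = 17205 · (1/1860) = 37/4.
E[α(G)] ≥ n − E[|E(G)|] = 186 − 37/4 = 707/4.
Numerically: ≈ 176.750000.
(This is only a lower bound; the true E[α(G)] may be larger.)

E[α(G)] ≥ 707/4 ≈ 176.750000.


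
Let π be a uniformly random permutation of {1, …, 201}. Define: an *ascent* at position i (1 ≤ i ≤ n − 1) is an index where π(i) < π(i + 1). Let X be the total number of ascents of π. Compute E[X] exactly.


Write X = Σ X_I over i = 1, …, 200, with X_I the indicator of one ascent.
There are 200 indicators.
For each fixed i, the pair (π(i), π(i+1)) is a uniformly random ordered pair of distinct values from {1, …, 201}; by symmetry P[π(i) < π(i+1)] = 1/2.
By linearity: E[X] = 200 · (1/2) = (201 − 1) · (1/2) = 100 ≈ 100.0000.

E[X] = 100 = 100.0000.


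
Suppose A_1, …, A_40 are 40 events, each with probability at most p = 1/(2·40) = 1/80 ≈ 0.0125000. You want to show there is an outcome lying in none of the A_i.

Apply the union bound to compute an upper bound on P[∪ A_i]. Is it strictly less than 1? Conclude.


Union bound: P[∪_{i=1}^{40} A_i] ≤ Σ_i P[A_i] ≤ 40·p = 40·(1/80) = 1/2.
Numerically: 1/2 ≈ 0.5000000.
Is 1/2 < 1? YES.
Since P[∪ A_i] ≤ 1/2 < 1, the complement has P[∩ A_i^c] ≥ 1 − 1/2 = 1/2 > 0, so some outcome avoids every A_i.

40·p = 1/2 ≈ 0.5000000; existence CERTIFIED by the union bound.


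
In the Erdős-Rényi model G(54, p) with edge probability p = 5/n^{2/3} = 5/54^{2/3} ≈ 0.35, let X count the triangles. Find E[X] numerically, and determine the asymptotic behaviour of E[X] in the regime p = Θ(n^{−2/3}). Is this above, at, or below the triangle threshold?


Number of potential triangles: C(54, 3) = 24804.
Each occurs with probability p³ ≈ (0.35)³ ≈ 4.28669e-02.
By linearity: E[X] = C(54, 3)·p³ ≈ 24804 · 4.28669e-02 ≈ 1063.272.
Since α = 2/3 < 1, p = c/n^{2/3} ≫ 1/n is above the triangle threshold p ~ 1/n. Asymptotically E[X] ~ (c³/6)·n^{3(1−α)} = (5³/6)·n^{1} → ∞; triangles are abundant w.h.p.

E[X] ≈ 1063.272; in regime p = Θ(1/n^{2/3}) E[X] diverges (above the triangle threshold p ~ 1/n).


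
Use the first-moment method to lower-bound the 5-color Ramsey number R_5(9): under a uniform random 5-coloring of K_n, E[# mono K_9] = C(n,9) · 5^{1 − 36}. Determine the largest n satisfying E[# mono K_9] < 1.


We need C(n, 9) · 5^{1 − 36} < 1, i.e. C(n, 9) < 5^{36 − 1} = 2910383045673370361328125.
Check values of n near the boundary:
  n = 2166: C(2166, 9) = 2844037944203015677277940; 2844037944203015677277940 < 2910383045673370361328125? YES
  n = 2167: C(2167, 9) = 2855899084841489792706810; 2855899084841489792706810 < 2910383045673370361328125? YES
  n = 2168: C(2168, 9) = 2867804175977929537095120; 2867804175977929537095120 < 2910383045673370361328125? YES
  n = 2169: C(2169, 9) = 2879753360044504243499683; 2879753360044504243499683 < 2910383045673370361328125? YES
  n = 2170: C(2170, 9) = 2891746779868845075610510; 2891746779868845075610510 < 2910383045673370361328125? YES
  n = 2171: C(2171, 9) = 2903784578674959601827205; 2903784578674959601827205 < 2910383045673370361328125? YES
  n = 2172: C(2172, 9) = 2915866900084148060642020; 2915866900084148060642020 < 2910383045673370361328125? NO
  n = 2173: C(2173, 9) = 2927993888115921319674265; 2927993888115921319674265 < 2910383045673370361328125? NO
  n = 2174: C(2174, 9) = 2940165687188920530702934; 2940165687188920530702934 < 2910383045673370361328125? NO
The largest n with C(n, 9) < 2910383045673370361328125 is n = 2171 (where E[X] = 580756915734991920365441/582076609134674072265625 ≈ 0.998). Hence R_5(9) > 2171, i.e. R_5(9) ≥ 2172.

Largest n = 2171; hence R_5(9) > 2171.


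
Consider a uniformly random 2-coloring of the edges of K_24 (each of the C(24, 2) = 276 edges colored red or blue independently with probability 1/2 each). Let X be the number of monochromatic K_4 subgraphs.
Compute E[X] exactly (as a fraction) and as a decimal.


Let X = Σ_S X_S over the C(24, 4) = 10626 subsets S of size 4, where X_S = 1 if the K_4 on S is monochromatic.
For a fixed S, the K_4 on S has C(4, 2) = 6 edges. P[all 6 edges red] = (1/2)^6, and likewise for blue, so P[monochromatic] = 2·(1/2)^6 = 2^{1 − 6} = 1/32.
Summing: E[X] = C(24, 4) · 2^{1 − 6} = 10626 · 1/32 = 5313/16.
Numerically: E[X] ≈ 332.062500.

E[X] = C(24,4)·2^(1−C(4,2)) = 5313/16 ≈ 332.062500.


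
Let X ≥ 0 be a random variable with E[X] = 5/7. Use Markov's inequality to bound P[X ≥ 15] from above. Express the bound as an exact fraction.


μ = E[X] = 5/7, a = 15.
Markov: P[X ≥ 15] ≤ μ/a = (5/7)/15 = 1/21.
Numerically: ≈ 0.04762.
(Since a = 15 > μ = 0.71429, the bound 1/21 is < 1 and informative.)

P[X ≥ 15] ≤ 1/21 ≈ 0.04762.


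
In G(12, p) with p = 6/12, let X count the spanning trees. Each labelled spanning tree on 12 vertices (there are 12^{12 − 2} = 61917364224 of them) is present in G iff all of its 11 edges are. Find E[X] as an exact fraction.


K_12 has 12^{12 − 2} = 61917364224 labelled spanning trees.
For each such spanning tree H, let X_H = 1 if all 11 edges of H are present in G. Then P[X_H = 1] = p^{11} = (1/2)^{11} = 1/2048.
By linearity: E[X] = Σ_H E[X_H] = 61917364224 · p^{11} = 61917364224 · 1/2048 = 30233088.
Numerically: E[X] ≈ 3.02331e+07.

E[X] = 61917364224 · (1/2)^{11} = 30233088 ≈ 3.02331e+07.


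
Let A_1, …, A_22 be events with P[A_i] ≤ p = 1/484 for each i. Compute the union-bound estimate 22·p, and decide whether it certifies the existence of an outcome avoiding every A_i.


Union bound: P[∪_{i=1}^{22} A_i] ≤ Σ_i P[A_i] ≤ 22·p = 22·(1/484) = 1/22.
Numerically: 1/22 ≈ 0.0455.
Is 1/22 < 1? YES.
Since P[∪ A_i] ≤ 1/22 < 1, the complement has P[∩ A_i^c] ≥ 1 − 1/22 = 21/22 > 0, so some outcome avoids every A_i.

22·p = 1/22 ≈ 0.0455; existence CERTIFIED by the union bound.


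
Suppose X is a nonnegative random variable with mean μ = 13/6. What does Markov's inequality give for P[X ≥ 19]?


μ = E[X] = 13/6, a = 19.
Markov: P[X ≥ 19] ≤ μ/a = (13/6)/19 = 13/114.
Numerically: ≈ 0.114035.
(Since a = 19 > μ = 2.166667, the bound 13/114 is < 1 and informative.)

P[X ≥ 19] ≤ 13/114 ≈ 0.114035.


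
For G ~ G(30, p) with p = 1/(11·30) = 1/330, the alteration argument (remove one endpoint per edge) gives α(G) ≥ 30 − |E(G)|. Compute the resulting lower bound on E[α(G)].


E[|E(G)|] = C(30, 2)·p = 435 · (1/330) = 29/22.
E[α(G)] ≥ n − E[|E(G)|] = 30 − 29/22 = 631/22.
Numerically: ≈ 28.682.
(This is only a lower bound; the true E[α(G)] may be larger.)

E[α(G)] ≥ 631/22 ≈ 28.682.


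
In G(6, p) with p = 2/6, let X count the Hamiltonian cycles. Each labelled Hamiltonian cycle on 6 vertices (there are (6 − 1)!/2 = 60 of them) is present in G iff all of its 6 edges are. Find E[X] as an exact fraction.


K_6 has (6 − 1)!/2 = 60 labelled Hamiltonian cycles.
For each such Hamiltonian cycle H, let X_H = 1 if all 6 edges of H are present in G. Then P[X_H = 1] = p^{6} = (1/3)^{6} = 1/729.
By linearity: E[X] = Σ_H E[X_H] = 60 · p^{6} = 60 · 1/729 = 20/243.
Numerically: E[X] ≈ 0.0823.

E[X] = 60 · (1/3)^{6} = 20/243 ≈ 0.0823.


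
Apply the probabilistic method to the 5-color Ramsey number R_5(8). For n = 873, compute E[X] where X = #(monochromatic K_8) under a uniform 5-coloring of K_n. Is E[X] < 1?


E[X] = C(873, 8) · 5^{1 − 28} = 8102594482562031309 · 5^{−27} = 8102594482562031309/7450580596923828125.
As a reduced fraction: E[X] = 8102594482562031309/7450580596923828125 ≈ 1.0875118.
Is E[X] < 1? NO.
Since E[X] ≥ 1, the first-moment bound is inconclusive at n = 873; it does NOT by itself certify R_5(8) > 873.

E[X] = 8102594482562031309/7450580596923828125 ≈ 1.0875118; E[X] ≥ 1; first-moment method inconclusive here.


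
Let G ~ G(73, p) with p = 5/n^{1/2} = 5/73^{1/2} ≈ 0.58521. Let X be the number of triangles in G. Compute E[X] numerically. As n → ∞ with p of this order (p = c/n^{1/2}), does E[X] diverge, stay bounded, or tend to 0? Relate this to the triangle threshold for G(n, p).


Number of potential triangles: C(73, 3) = 62196.
Each occurs with probability p³ ≈ (0.58521)³ ≈ 2.0041292e-01.
By linearity: E[X] = C(73, 3)·p³ ≈ 62196 · 2.0041292e-01 ≈ 12464.88218.
Since α = 1/2 < 1, p = c/n^{1/2} ≫ 1/n is above the triangle threshold p ~ 1/n. Asymptotically E[X] ~ (c³/6)·n^{3(1−α)} = (5³/6)·n^{1.5} → ∞; triangles are abundant w.h.p.

E[X] ≈ 12464.88218; in regime p = Θ(1/n^{1/2}) E[X] diverges (above the triangle threshold p ~ 1/n).


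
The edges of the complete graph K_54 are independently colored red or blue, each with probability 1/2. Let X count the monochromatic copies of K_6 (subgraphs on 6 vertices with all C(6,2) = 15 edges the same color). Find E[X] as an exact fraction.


Let X = Σ_S X_S over the C(54, 6) = 25827165 subsets S of size 6, where X_S = 1 if the K_6 on S is monochromatic.
For a fixed S, the K_6 on S has C(6, 2) = 15 edges. P[all 15 edges red] = (1/2)^15, and likewise for blue, so P[monochromatic] = 2·(1/2)^15 = 2^{1 − 15} = 1/16384.
By linearity: E[X] = C(54, 6) · 2^{1 − 15} = 25827165 · 1/16384 = 25827165/16384.
Numerically: E[X] ≈ 1576.3651.

E[X] = C(54,6)·2^(1−C(6,2)) = 25827165/16384 ≈ 1576.3651.


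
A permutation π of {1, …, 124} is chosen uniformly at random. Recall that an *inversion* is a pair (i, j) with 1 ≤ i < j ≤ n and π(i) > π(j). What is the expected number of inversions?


Write X = Σ X_I over the C(124, 2) = 7626 pairs i < j, with X_I the indicator of one inversion.
There are 7626 indicators.
For each fixed pair i < j, the values π(i) and π(j) are two distinct elements of {1, …, 124} in uniformly random order; by symmetry P[π(i) > π(j)] = 1/2.
By linearity: E[X] = 7626 · (1/2) = C(124, 2) · (1/2) = 7626/2 = 3813 ≈ 3813.000.

E[X] = 3813 = 3813.000.


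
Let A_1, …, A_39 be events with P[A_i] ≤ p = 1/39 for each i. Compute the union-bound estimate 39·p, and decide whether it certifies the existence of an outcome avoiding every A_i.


Union bound: P[∪_{i=1}^{39} A_i] ≤ Σ_i P[A_i] ≤ 39·p = 39·(1/39) = 1.
Numerically: 1 ≈ 1.00000.
Is 1 < 1? NO.
Since the bound 1 is ≥ 1, the union bound is uninformative here; it does NOT by itself certify existence.

39·p = 1 ≈ 1.00000; existence NOT certified by the union bound.


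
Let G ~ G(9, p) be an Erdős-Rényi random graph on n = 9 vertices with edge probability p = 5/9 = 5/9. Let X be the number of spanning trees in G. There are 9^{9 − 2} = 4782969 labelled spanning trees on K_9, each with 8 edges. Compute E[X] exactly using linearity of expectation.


K_9 has 9^{9 − 2} = 4782969 labelled spanning trees.
For each such spanning tree H, let X_H = 1 if all 8 edges of H are present in G. Then P[X_H = 1] = p^{8} = (5/9)^{8} = 390625/43046721.
By linearity of expectation: E[X] = Σ_H E[X_H] = 4782969 · p^{8} = 4782969 · 390625/43046721 = 390625/9.
Numerically: E[X] ≈ 43403.

E[X] = 4782969 · (5/9)^{8} = 390625/9 ≈ 43403.


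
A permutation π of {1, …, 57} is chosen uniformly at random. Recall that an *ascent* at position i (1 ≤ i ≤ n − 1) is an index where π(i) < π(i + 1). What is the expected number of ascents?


Write X = Σ X_I over i = 1, …, 56, with X_I the indicator of one ascent.
There are 56 indicators.
For each fixed i, the pair (π(i), π(i+1)) is a uniformly random ordered pair of distinct values from {1, …, 57}; by symmetry P[π(i) < π(i+1)] = 1/2.
By linearity: E[X] = 56 · (1/2) = (57 − 1) · (1/2) = 28 ≈ 28.000000.

E[X] = 28 = 28.000000.


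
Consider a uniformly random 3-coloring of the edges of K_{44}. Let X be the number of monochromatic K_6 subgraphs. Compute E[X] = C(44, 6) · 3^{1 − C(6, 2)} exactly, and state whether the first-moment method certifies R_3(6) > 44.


E[X] = C(44, 6) · 3^{1 − 15} = 7059052 · 3^{−14} = 7059052/4782969.
As a reduced fraction: E[X] = 7059052/4782969 ≈ 1.476.
Is E[X] < 1? NO.
Since E[X] ≥ 1, the first-moment bound is inconclusive at n = 44; it does NOT by itself certify R_3(6) > 44.

E[X] = 7059052/4782969 ≈ 1.476; E[X] ≥ 1; first-moment method inconclusive here.


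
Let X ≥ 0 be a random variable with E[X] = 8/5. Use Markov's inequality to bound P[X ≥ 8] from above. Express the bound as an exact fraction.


μ = E[X] = 8/5, a = 8.
Markov: P[X ≥ 8] ≤ μ/a = (8/5)/8 = 1/5.
Numerically: ≈ 0.20000.
(Since a = 8 > μ = 1.60000, the bound 1/5 is < 1 and informative.)

P[X ≥ 8] ≤ 1/5 ≈ 0.20000.


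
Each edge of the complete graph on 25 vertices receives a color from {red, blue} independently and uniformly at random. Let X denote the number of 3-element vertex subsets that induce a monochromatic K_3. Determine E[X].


Let X = Σ_S X_S over the C(25, 3) = 2300 subsets S of size 3, where X_S = 1 if the K_3 on S is monochromatic.
For a fixed S, the K_3 on S has C(3, 2) = 3 edges. P[all 3 edges red] = (1/2)^3, and likewise for blue, so P[monochromatic] = 2·(1/2)^3 = 2^{1 − 3} = 1/4.
Summing: E[X] = C(25, 3) · 2^{1 − 3} = 2300 · 1/4 = 575.
Numerically: E[X] ≈ 575.00000.

E[X] = C(25,3)·2^(1−C(3,2)) = 575 ≈ 575.00000.


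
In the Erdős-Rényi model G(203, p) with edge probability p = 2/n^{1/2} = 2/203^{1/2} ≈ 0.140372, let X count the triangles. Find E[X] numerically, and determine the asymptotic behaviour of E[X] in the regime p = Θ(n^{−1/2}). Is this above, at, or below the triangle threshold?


Number of potential triangles: C(203, 3) = 1373701.
Each occurs with probability p³ ≈ (0.140372)³ ≈ 2.76596022e-03.
By linearity: E[X] = C(203, 3)·p³ ≈ 1373701 · 2.76596022e-03 ≈ 3799.602323.
Since α = 1/2 < 1, p = c/n^{1/2} ≫ 1/n is above the triangle threshold p ~ 1/n. Asymptotically E[X] ~ (c³/6)·n^{3(1−α)} = (2³/6)·n^{1.5} → ∞; triangles are abundant w.h.p.

E[X] ≈ 3799.602323; in regime p = Θ(1/n^{1/2}) E[X] diverges (above the triangle threshold p ~ 1/n).


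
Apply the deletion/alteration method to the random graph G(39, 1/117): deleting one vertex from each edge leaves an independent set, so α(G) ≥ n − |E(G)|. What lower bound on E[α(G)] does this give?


E[|E(G)|] = C(39, 2)·p = 741 · (1/117) = 19/3.
E[α(G)] ≥ n − E[|E(G)|] = 39 − 19/3 = 98/3.
Numerically: ≈ 32.66667.
(This is only a lower bound; the true E[α(G)] may be larger.)

E[α(G)] ≥ 98/3 ≈ 32.66667.


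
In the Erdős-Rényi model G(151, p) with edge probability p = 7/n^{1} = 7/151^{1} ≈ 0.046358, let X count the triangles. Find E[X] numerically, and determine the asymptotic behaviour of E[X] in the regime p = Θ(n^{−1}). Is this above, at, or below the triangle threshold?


Number of potential triangles: C(151, 3) = 562475.
Each occurs with probability p³ ≈ (0.046358)³ ≈ 9.9623840e-05.
By linearity: E[X] = C(151, 3)·p³ ≈ 562475 · 9.9623840e-05 ≈ 56.03592.
Here α = 1, so p = 7/n is exactly at the triangle threshold p ~ 1/n. Asymptotically E[X] → c³/6 = 7³/6 = 343/6 ≈ 57.16667, a bounded constant. In this regime the triangle count is asymptotically Poisson(c³/6).

E[X] ≈ 56.03592; in regime p = Θ(1/n^{1}) E[X] stays bounded (at the triangle threshold p ~ 1/n).


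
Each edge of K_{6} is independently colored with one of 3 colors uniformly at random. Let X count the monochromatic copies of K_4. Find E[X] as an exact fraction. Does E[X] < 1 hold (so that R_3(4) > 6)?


E[X] = C(6, 4) · 3^{1 − 6} = 15 · 3^{−5} = 15/243.
As a reduced fraction: E[X] = 5/81 ≈ 0.06173.
Is E[X] < 1? YES.
Since E[X] < 1, there exists a 3-coloring of K_{6} with no monochromatic K_4; hence R_3(4) > 6.

E[X] = 5/81 ≈ 0.06173; E[X] < 1, so R_3(4) > 6.


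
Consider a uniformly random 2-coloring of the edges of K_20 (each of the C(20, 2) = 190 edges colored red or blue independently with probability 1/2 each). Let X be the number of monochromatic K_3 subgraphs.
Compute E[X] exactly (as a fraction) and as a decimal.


Let X = Σ_S X_S over the C(20, 3) = 1140 subsets S of size 3, where X_S = 1 if the K_3 on S is monochromatic.
For a fixed S, the K_3 on S has C(3, 2) = 3 edges. P[all 3 edges red] = (1/2)^3, and likewise for blue, so P[monochromatic] = 2·(1/2)^3 = 2^{1 − 3} = 1/4.
By linearity of expectation: E[X] = C(20, 3) · 2^{1 − 3} = 1140 · 1/4 = 285.
Numerically: E[X] ≈ 285.00000.

E[X] = C(20,3)·2^(1−C(3,2)) = 285 ≈ 285.00000.


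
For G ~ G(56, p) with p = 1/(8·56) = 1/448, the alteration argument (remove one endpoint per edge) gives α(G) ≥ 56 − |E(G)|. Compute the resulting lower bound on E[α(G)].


E[|E(G)|] = C(56, 2)·p = 1540 · (1/448) = 55/16.
E[α(G)] ≥ n − E[|E(G)|] = 56 − 55/16 = 841/16.
Numerically: ≈ 52.5625.
(This is only a lower bound; the true E[α(G)] may be larger.)

E[α(G)] ≥ 841/16 ≈ 52.5625.


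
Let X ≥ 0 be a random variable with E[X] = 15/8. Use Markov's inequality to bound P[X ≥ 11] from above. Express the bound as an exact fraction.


μ = E[X] = 15/8, a = 11.
Markov: P[X ≥ 11] ≤ μ/a = (15/8)/11 = 15/88.
Numerically: ≈ 0.1705.
(Since a = 11 > μ = 1.8750, the bound 15/88 is < 1 and informative.)

P[X ≥ 11] ≤ 15/88 ≈ 0.1705.


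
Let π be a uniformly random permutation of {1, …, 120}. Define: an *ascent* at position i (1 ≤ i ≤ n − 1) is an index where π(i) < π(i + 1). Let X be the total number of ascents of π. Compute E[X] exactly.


Write X = Σ X_I over i = 1, …, 119, with X_I the indicator of one ascent.
There are 119 indicators.
For each fixed i, the pair (π(i), π(i+1)) is a uniformly random ordered pair of distinct values from {1, …, 120}; by symmetry P[π(i) < π(i+1)] = 1/2.
By linearity: E[X] = 119 · (1/2) = (120 − 1) · (1/2) = 119/2 ≈ 59.5000.

E[X] = 119/2 = 59.5000.


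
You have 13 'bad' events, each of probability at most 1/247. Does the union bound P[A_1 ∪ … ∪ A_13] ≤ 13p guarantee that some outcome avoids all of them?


Union bound: P[∪_{i=1}^{13} A_i] ≤ Σ_i P[A_i] ≤ 13·p = 13·(1/247) = 1/19.
Numerically: 1/19 ≈ 0.05263.
Is 1/19 < 1? YES.
Since P[∪ A_i] ≤ 1/19 < 1, the complement has P[∩ A_i^c] ≥ 1 − 1/19 = 18/19 > 0, so some outcome avoids every A_i.

13·p = 1/19 ≈ 0.05263; existence CERTIFIED by the union bound.


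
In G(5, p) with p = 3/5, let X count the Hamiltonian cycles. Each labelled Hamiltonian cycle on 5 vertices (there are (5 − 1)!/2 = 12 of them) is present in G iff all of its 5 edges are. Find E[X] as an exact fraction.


K_5 has (5 − 1)!/2 = 12 labelled Hamiltonian cycles.
For each such Hamiltonian cycle H, let X_H = 1 if all 5 edges of H are present in G. Then P[X_H = 1] = p^{5} = (3/5)^{5} = 243/3125.
By linearity of expectation: E[X] = Σ_H E[X_H] = 12 · p^{5} = 12 · 243/3125 = 2916/3125.
Numerically: E[X] ≈ 0.93312.

E[X] = 12 · (3/5)^{5} = 2916/3125 ≈ 0.93312.


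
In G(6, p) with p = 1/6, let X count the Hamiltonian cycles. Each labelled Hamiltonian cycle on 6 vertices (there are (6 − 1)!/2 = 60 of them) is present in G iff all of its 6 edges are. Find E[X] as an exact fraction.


K_6 has (6 − 1)!/2 = 60 labelled Hamiltonian cycles.
For each such Hamiltonian cycle H, let X_H = 1 if all 6 edges of H are present in G. Then P[X_H = 1] = p^{6} = (1/6)^{6} = 1/46656.
By linearity: E[X] = Σ_H E[X_H] = 60 · p^{6} = 60 · 1/46656 = 5/3888.
Numerically: E[X] ≈ 0.00128601.

E[X] = 60 · (1/6)^{6} = 5/3888 ≈ 0.00128601.


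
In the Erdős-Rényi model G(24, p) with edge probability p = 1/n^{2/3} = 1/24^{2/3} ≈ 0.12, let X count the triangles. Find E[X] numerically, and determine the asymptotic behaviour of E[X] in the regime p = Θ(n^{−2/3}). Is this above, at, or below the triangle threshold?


Number of potential triangles: C(24, 3) = 2024.
Each occurs with probability p³ ≈ (0.12)³ ≈ 1.73611e-03.
By linearity: E[X] = C(24, 3)·p³ ≈ 2024 · 1.73611e-03 ≈ 3.514.
Since α = 2/3 < 1, p = c/n^{2/3} ≫ 1/n is above the triangle threshold p ~ 1/n. Asymptotically E[X] ~ (c³/6)·n^{3(1−α)} = (1³/6)·n^{1} → ∞; triangles are abundant w.h.p.

E[X] ≈ 3.514; in regime p = Θ(1/n^{2/3}) E[X] diverges (above the triangle threshold p ~ 1/n).


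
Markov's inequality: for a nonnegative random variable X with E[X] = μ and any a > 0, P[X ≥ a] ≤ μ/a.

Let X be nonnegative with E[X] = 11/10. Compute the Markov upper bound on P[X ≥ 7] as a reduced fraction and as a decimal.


μ = E[X] = 11/10, a = 7.
Markov: P[X ≥ 7] ≤ μ/a = (11/10)/7 = 11/70.
Numerically: ≈ 0.157143.
(Since a = 7 > μ = 1.100000, the bound 11/70 is < 1 and informative.)

P[X ≥ 7] ≤ 11/70 ≈ 0.157143.


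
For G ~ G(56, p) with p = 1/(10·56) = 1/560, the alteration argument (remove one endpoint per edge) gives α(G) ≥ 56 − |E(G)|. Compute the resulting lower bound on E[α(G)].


E[|E(G)|] = C(56, 2)·p = 1540 · (1/560) = 11/4.
E[α(G)] ≥ n − E[|E(G)|] = 56 − 11/4 = 213/4.
Numerically: ≈ 53.250.
(This is only a lower bound; the true E[α(G)] may be larger.)

E[α(G)] ≥ 213/4 ≈ 53.250.


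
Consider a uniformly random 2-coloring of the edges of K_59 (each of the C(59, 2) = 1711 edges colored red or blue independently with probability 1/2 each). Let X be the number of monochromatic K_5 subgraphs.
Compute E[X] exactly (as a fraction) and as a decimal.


Let X = Σ_S X_S over the C(59, 5) = 5006386 subsets S of size 5, where X_S = 1 if the K_5 on S is monochromatic.
For a fixed S, the K_5 on S has C(5, 2) = 10 edges. P[all 10 edges red] = (1/2)^10, and likewise for blue, so P[monochromatic] = 2·(1/2)^10 = 2^{1 − 10} = 1/512.
Summing: E[X] = C(59, 5) · 2^{1 − 10} = 5006386 · 1/512 = 2503193/256.
Numerically: E[X] ≈ 9778.0977.

E[X] = C(59,5)·2^(1−C(5,2)) = 2503193/256 ≈ 9778.0977.


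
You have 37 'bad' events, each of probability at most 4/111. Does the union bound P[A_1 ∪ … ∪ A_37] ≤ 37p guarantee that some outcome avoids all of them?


Union bound: P[∪_{i=1}^{37} A_i] ≤ Σ_i P[A_i] ≤ 37·p = 37·(4/111) = 4/3.
Numerically: 4/3 ≈ 1.333.
Is 4/3 < 1? NO.
Since the bound 4/3 is ≥ 1, the union bound is uninformative here; it does NOT by itself certify existence.

37·p = 4/3 ≈ 1.333; existence NOT certified by the union bound.


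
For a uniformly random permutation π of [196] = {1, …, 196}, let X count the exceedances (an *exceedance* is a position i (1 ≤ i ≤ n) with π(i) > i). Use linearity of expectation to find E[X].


Write X = Σ_{i=1}^{196} X_i, where X_i = 1_{π(i) > i}.
For each fixed i, π(i) is uniform over {1, …, 196} (marginal of a uniform permutation), so P[π(i) > i] = (n − i)/n. Summing: Σ_{i=1}^{196} (n − i)/n = (0 + 1 + … + 195)/196 = 196(196 − 1)/(2·196) = (196 − 1)/2.
Hence E[X] = Σ_{i=1}^{196} (196 − i)/196 = 195/2 ≈ 97.500.

E[X] = 195/2 = 97.500.


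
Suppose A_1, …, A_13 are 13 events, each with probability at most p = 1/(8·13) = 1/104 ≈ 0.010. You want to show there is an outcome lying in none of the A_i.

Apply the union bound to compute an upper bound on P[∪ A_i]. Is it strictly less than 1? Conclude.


Union bound: P[∪_{i=1}^{13} A_i] ≤ Σ_i P[A_i] ≤ 13·p = 13·(1/104) = 1/8.
Numerically: 1/8 ≈ 0.125.
Is 1/8 < 1? YES.
Since P[∪ A_i] ≤ 1/8 < 1, the complement has P[∩ A_i^c] ≥ 1 − 1/8 = 7/8 > 0, so some outcome avoids every A_i.

13·p = 1/8 ≈ 0.125; existence CERTIFIED by the union bound.


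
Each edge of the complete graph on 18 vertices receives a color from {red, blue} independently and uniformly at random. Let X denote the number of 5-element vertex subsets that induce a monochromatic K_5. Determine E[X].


Let X = Σ_S X_S over the C(18, 5) = 8568 subsets S of size 5, where X_S = 1 if the K_5 on S is monochromatic.
For a fixed S, the K_5 on S has C(5, 2) = 10 edges. P[all 10 edges red] = (1/2)^10, and likewise for blue, so P[monochromatic] = 2·(1/2)^10 = 2^{1 − 10} = 1/512.
By linearity: E[X] = C(18, 5) · 2^{1 − 10} = 8568 · 1/512 = 1071/64.
Numerically: E[X] ≈ 16.73438.

E[X] = C(18,5)·2^(1−C(5,2)) = 1071/64 ≈ 16.73438.


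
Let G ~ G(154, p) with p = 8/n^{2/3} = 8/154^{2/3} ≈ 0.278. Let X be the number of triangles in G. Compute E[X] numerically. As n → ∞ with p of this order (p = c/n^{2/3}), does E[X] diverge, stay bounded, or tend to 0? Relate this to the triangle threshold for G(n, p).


Number of potential triangles: C(154, 3) = 596904.
Each occurs with probability p³ ≈ (0.278)³ ≈ 2.15888e-02.
By linearity: E[X] = C(154, 3)·p³ ≈ 596904 · 2.15888e-02 ≈ 12886.442.
Since α = 2/3 < 1, p = c/n^{2/3} ≫ 1/n is above the triangle threshold p ~ 1/n. Asymptotically E[X] ~ (c³/6)·n^{3(1−α)} = (8³/6)·n^{1} → ∞; triangles are abundant w.h.p.

E[X] ≈ 12886.442; in regime p = Θ(1/n^{2/3}) E[X] diverges (above the triangle threshold p ~ 1/n).


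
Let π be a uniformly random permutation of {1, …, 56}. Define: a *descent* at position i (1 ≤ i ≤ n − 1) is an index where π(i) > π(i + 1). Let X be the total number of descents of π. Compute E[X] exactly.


Write X = Σ X_I over i = 1, …, 55, with X_I the indicator of one descent.
There are 55 indicators.
For each fixed i, the pair (π(i), π(i+1)) is a uniformly random ordered pair of distinct values from {1, …, 56}; by symmetry P[π(i) > π(i+1)] = 1/2.
By linearity: E[X] = 55 · (1/2) = (56 − 1) · (1/2) = 55/2 ≈ 27.5000.

E[X] = 55/2 = 27.5000.


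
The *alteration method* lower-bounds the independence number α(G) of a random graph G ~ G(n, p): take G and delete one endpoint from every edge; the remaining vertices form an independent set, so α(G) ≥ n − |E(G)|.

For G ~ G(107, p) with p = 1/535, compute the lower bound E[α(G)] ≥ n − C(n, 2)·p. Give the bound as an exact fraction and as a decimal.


E[|E(G)|] = C(107, 2)·p = 5671 · (1/535) = 53/5.
E[α(G)] ≥ n − E[|E(G)|] = 107 − 53/5 = 482/5.
Numerically: ≈ 96.400.
(This is only a lower bound; the true E[α(G)] may be larger.)

E[α(G)] ≥ 482/5 ≈ 96.400.


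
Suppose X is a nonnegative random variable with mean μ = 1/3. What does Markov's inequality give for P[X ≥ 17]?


μ = E[X] = 1/3, a = 17.
Markov: P[X ≥ 17] ≤ μ/a = (1/3)/17 = 1/51.
Numerically: ≈ 0.019608.
(Since a = 17 > μ = 0.333333, the bound 1/51 is < 1 and informative.)

P[X ≥ 17] ≤ 1/51 ≈ 0.019608.


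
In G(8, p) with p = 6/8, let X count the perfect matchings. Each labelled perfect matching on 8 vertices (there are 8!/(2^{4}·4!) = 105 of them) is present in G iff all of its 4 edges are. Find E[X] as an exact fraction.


K_8 has 8!/(2^{4}·4!) = 105 labelled perfect matchings.
For each such perfect matching H, let X_H = 1 if all 4 edges of H are present in G. Then P[X_H = 1] = p^{4} = (3/4)^{4} = 81/256.
By linearity of expectation: E[X] = Σ_H E[X_H] = 105 · p^{4} = 105 · 81/256 = 8505/256.
Numerically: E[X] ≈ 33.2227.

E[X] = 105 · (3/4)^{4} = 8505/256 ≈ 33.2227.


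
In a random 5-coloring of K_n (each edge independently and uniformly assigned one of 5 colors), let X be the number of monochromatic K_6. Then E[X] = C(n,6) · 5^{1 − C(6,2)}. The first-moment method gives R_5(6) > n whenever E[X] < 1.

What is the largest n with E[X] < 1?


We need C(n, 6) · 5^{1 − 15} < 1, i.e. C(n, 6) < 5^{15 − 1} = 6103515625.
Check values of n near the boundary:
  n = 129: C(129, 6) = 5688177600; 5688177600 < 6103515625? YES
  n = 130: C(130, 6) = 5963412000; 5963412000 < 6103515625? YES
  n = 131: C(131, 6) = 6249655776; 6249655776 < 6103515625? NO
  n = 132: C(132, 6) = 6547258432; 6547258432 < 6103515625? NO
The largest n with C(n, 6) < 6103515625 is n = 130 (where E[X] = 47707296/48828125 ≈ 0.97705). Hence R_5(6) > 130, i.e. R_5(6) ≥ 131.

Largest n = 130; hence R_5(6) > 130.
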